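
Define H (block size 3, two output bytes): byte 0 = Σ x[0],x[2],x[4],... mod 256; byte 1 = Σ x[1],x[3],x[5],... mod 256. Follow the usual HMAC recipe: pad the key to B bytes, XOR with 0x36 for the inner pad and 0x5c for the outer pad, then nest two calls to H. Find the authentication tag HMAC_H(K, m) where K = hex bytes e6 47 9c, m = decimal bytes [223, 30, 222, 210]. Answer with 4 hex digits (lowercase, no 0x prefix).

Key hex bytes e6 47 9c is exactly B = 3 bytes: K' = e6 47 9c.
K' ⊕ ipad = d0 71 aa.  K' ⊕ opad = ba 1b c0.
Inner input = (K'⊕ipad) ∥ m = d0 71 aa ∥ df 1e de d2.
Inner hash: even-index sum = 618 mod 256 = 106; odd-index sum = 558 mod 256 = 46 → 6a 2e.
Outer input = (K'⊕opad) ∥ inner = ba 1b c0 ∥ 6a 2e.
Outer hash (tag): even-index sum = 424 mod 256 = 168; odd-index sum = 133 mod 256 = 133 → a8 85.

a885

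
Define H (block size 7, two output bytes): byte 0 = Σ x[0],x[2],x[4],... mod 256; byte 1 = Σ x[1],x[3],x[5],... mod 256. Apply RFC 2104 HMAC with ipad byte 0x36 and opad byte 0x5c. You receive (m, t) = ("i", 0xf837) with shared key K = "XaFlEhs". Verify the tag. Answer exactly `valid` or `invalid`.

invalid

Key "XaFlEhs" = 58 61 46 6c 45 68 73 is exactly B = 7 bytes: K' = 58 61 46 6c 45 68 73.
K' ⊕ ipad = 6e 57 70 5a 73 5e 45; K' ⊕ opad = 04 3d 1a 30 19 34 2f.
Inner hash: even-index sum = 406 mod 256 = 150; odd-index sum = 376 mod 256 = 120 → 96 78.
Outer hash (recomputed tag): even-index sum = 222 mod 256 = 222; odd-index sum = 311 mod 256 = 55 → de 37.
Recomputed tag = de37; claimed = f837 → mismatch.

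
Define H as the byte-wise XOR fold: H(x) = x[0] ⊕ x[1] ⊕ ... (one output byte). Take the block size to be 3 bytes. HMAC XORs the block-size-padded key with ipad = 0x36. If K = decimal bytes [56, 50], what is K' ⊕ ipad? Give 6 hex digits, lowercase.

Key decimal bytes [56, 50] = 38 32 is 2 bytes ≤ B = 3; zero-pad to 3 bytes: K' = 38 32 00.
XOR each byte with 0x36: 38⊕36=0e, 32⊕36=04, 00⊕36=36.

0e0436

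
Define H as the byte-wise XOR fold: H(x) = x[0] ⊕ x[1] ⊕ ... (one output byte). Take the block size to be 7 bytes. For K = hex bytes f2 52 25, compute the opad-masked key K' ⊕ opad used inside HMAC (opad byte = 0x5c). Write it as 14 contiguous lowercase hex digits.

Key hex bytes f2 52 25 is 3 bytes ≤ B = 7; zero-pad to 7 bytes: K' = f2 52 25 00 00 00 00.
XOR each byte with 0x5c: f2⊕5c=ae, 52⊕5c=0e, 25⊕5c=79, 00⊕5c=5c, 00⊕5c=5c, 00⊕5c=5c, 00⊕5c=5c.

ae0e795c5c5c5c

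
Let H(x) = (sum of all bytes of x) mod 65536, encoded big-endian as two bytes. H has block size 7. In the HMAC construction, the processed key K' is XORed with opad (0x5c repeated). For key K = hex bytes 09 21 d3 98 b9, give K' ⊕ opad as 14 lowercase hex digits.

Key hex bytes 09 21 d3 98 b9 is 5 bytes ≤ B = 7; zero-pad to 7 bytes: K' = 09 21 d3 98 b9 00 00.
XOR each byte with 0x5c: 09⊕5c=55, 21⊕5c=7d, d3⊕5c=8f, 98⊕5c=c4, b9⊕5c=e5, 00⊕5c=5c, 00⊕5c=5c.

557d8fc4e55c5c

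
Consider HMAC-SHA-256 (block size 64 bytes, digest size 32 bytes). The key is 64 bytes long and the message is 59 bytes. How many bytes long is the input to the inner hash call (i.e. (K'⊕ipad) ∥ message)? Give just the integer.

Key is 64 ≤ 64 bytes, zero-padded: |K'| = 64.
Inner input = (K'⊕ipad) ∥ m → 64 + 59 = 123 bytes.

123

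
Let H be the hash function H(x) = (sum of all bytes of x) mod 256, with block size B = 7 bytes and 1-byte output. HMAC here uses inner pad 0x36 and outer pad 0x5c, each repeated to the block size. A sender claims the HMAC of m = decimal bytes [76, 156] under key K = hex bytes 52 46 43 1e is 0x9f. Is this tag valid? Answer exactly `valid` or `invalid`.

Key hex bytes 52 46 43 1e is 4 bytes ≤ B = 7; zero-pad to 7 bytes: K' = 52 46 43 1e 00 00 00.
K' ⊕ ipad = 64 70 75 28 36 36 36; K' ⊕ opad = 0e 1a 1f 42 5c 5c 5c.
Inner hash: sum = 100+112+117+40+54+54+54+76+156 = 763; mod 256 = 251 → fb.
Outer hash (recomputed tag): sum = 14+26+31+66+92+92+92+251 = 664; mod 256 = 152 → 98.
Recomputed tag = 98; claimed = 9f → mismatch.

invalid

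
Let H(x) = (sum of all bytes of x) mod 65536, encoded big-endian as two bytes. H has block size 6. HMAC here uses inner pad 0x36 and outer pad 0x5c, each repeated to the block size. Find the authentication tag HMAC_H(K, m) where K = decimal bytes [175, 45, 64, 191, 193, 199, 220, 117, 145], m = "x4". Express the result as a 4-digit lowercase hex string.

020e

Key decimal bytes [175, 45, 64, 191, 193, 199, 220, 117, 145] = af 2d 40 bf c1 c7 dc 75 91 is 9 bytes > B = 6, so hash it first: H(key) = 05 45, then zero-pad to 6 bytes: K' = 05 45 00 00 00 00.
K' ⊕ ipad = 33 73 36 36 36 36.  K' ⊕ opad = 59 19 5c 5c 5c 5c.
Inner input = (K'⊕ipad) ∥ m = 33 73 36 36 36 36 ∥ 78 34.
Inner hash: sum = 51+115+54+54+54+54+120+52 = 554 → 02 2a.
Outer input = (K'⊕opad) ∥ inner = 59 19 5c 5c 5c 5c ∥ 02 2a.
Outer hash (tag): sum = 89+25+92+92+92+92+2+42 = 526 → 02 0e.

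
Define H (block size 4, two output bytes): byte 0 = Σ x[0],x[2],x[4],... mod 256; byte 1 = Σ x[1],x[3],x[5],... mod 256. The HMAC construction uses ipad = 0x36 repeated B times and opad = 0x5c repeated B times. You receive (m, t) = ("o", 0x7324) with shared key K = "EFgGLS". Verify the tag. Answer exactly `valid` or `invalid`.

valid

Key "EFgGLS" = 45 46 67 47 4c 53 is 6 bytes > B = 4, so hash it first: H(key) = f8 e0, then zero-pad to 4 bytes: K' = f8 e0 00 00.
K' ⊕ ipad = ce d6 36 36; K' ⊕ opad = a4 bc 5c 5c.
Inner hash: even-index sum = 371 mod 256 = 115; odd-index sum = 268 mod 256 = 12 → 73 0c.
Outer hash (recomputed tag): even-index sum = 371 mod 256 = 115; odd-index sum = 292 mod 256 = 36 → 73 24.
Recomputed tag = 7324; claimed = 7324 → match.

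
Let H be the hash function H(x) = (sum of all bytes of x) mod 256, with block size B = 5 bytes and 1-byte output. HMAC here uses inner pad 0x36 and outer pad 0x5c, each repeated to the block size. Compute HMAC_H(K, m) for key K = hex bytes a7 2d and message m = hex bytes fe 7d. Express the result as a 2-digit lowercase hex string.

49

Key hex bytes a7 2d is 2 bytes ≤ B = 5; zero-pad to 5 bytes: K' = a7 2d 00 00 00.
K' ⊕ ipad = 91 1b 36 36 36.  K' ⊕ opad = fb 71 5c 5c 5c.
Inner input = (K'⊕ipad) ∥ m = 91 1b 36 36 36 ∥ fe 7d.
Inner hash: sum = 145+27+54+54+54+254+125 = 713; mod 256 = 201 → c9.
Outer input = (K'⊕opad) ∥ inner = fb 71 5c 5c 5c ∥ c9.
Outer hash (tag): sum = 251+113+92+92+92+201 = 841; mod 256 = 73 → 49.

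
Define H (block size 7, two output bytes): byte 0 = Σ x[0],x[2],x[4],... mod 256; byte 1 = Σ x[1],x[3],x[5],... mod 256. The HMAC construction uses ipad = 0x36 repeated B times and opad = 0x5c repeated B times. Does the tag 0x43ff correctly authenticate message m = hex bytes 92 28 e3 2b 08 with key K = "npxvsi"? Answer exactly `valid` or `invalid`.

valid

Key "npxvsi" = 6e 70 78 76 73 69 is 6 bytes ≤ B = 7; zero-pad to 7 bytes: K' = 6e 70 78 76 73 69 00.
K' ⊕ ipad = 58 46 4e 40 45 5f 36; K' ⊕ opad = 32 2c 24 2a 2f 35 5c.
Inner hash: even-index sum = 372 mod 256 = 116; odd-index sum = 610 mod 256 = 98 → 74 62.
Outer hash (recomputed tag): even-index sum = 323 mod 256 = 67; odd-index sum = 255 mod 256 = 255 → 43 ff.
Recomputed tag = 43ff; claimed = 43ff → match.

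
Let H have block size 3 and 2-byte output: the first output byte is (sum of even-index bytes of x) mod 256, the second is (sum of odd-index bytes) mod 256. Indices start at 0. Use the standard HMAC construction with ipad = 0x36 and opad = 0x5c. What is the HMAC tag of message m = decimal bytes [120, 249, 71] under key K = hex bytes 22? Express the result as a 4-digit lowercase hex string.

Key hex bytes 22 is 1 byte ≤ B = 3; zero-pad to 3 bytes: K' = 22 00 00.
K' ⊕ ipad = 14 36 36.  K' ⊕ opad = 7e 5c 5c.
Inner input = (K'⊕ipad) ∥ m = 14 36 36 ∥ 78 f9 47.
Inner hash: even-index sum = 323 mod 256 = 67; odd-index sum = 245 mod 256 = 245 → 43 f5.
Outer input = (K'⊕opad) ∥ inner = 7e 5c 5c ∥ 43 f5.
Outer hash (tag): even-index sum = 463 mod 256 = 207; odd-index sum = 159 mod 256 = 159 → cf 9f.

cf9f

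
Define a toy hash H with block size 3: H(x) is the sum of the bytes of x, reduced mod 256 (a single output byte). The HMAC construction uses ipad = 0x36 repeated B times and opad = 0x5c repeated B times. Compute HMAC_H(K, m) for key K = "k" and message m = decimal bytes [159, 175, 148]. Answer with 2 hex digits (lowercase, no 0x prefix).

9a

Key "k" = 6b is 1 byte ≤ B = 3; zero-pad to 3 bytes: K' = 6b 00 00.
K' ⊕ ipad = 5d 36 36.  K' ⊕ opad = 37 5c 5c.
Inner input = (K'⊕ipad) ∥ m = 5d 36 36 ∥ 9f af 94.
Inner hash: sum = 93+54+54+159+175+148 = 683; mod 256 = 171 → ab.
Outer input = (K'⊕opad) ∥ inner = 37 5c 5c ∥ ab.
Outer hash (tag): sum = 55+92+92+171 = 410; mod 256 = 154 → 9a.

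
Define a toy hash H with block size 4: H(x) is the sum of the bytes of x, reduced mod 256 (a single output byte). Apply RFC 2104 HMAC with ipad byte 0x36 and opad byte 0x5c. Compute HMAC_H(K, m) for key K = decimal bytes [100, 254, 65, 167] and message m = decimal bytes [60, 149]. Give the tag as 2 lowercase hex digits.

e5

Key decimal bytes [100, 254, 65, 167] = 64 fe 41 a7 is exactly B = 4 bytes: K' = 64 fe 41 a7.
K' ⊕ ipad = 52 c8 77 91.  K' ⊕ opad = 38 a2 1d fb.
Inner input = (K'⊕ipad) ∥ m = 52 c8 77 91 ∥ 3c 95.
Inner hash: sum = 82+200+119+145+60+149 = 755; mod 256 = 243 → f3.
Outer input = (K'⊕opad) ∥ inner = 38 a2 1d fb ∥ f3.
Outer hash (tag): sum = 56+162+29+251+243 = 741; mod 256 = 229 → e5.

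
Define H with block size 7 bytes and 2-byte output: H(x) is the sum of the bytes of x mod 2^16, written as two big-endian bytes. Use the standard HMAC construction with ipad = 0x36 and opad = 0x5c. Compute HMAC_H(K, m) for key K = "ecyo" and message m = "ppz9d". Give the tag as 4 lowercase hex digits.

Key "ecyo" = 65 63 79 6f is 4 bytes ≤ B = 7; zero-pad to 7 bytes: K' = 65 63 79 6f 00 00 00.
K' ⊕ ipad = 53 55 4f 59 36 36 36.  K' ⊕ opad = 39 3f 25 33 5c 5c 5c.
Inner input = (K'⊕ipad) ∥ m = 53 55 4f 59 36 36 36 ∥ 70 70 7a 39 64.
Inner hash: sum = 83+85+79+89+54+54+54+112+112+122+57+100 = 1001 → 03 e9.
Outer input = (K'⊕opad) ∥ inner = 39 3f 25 33 5c 5c 5c ∥ 03 e9.
Outer hash (tag): sum = 57+63+37+51+92+92+92+3+233 = 720 → 02 d0.

02d0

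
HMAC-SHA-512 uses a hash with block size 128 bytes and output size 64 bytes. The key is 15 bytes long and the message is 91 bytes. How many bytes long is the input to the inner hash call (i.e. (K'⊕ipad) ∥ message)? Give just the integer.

219

Key is 15 ≤ 128 bytes, zero-padded: |K'| = 128.
Inner input = (K'⊕ipad) ∥ m → 128 + 91 = 219 bytes.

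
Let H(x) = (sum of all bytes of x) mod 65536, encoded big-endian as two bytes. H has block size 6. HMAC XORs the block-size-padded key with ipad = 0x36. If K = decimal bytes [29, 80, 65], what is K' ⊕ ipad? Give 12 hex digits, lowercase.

Key decimal bytes [29, 80, 65] = 1d 50 41 is 3 bytes ≤ B = 6; zero-pad to 6 bytes: K' = 1d 50 41 00 00 00.
XOR each byte with 0x36: 1d⊕36=2b, 50⊕36=66, 41⊕36=77, 00⊕36=36, 00⊕36=36, 00⊕36=36.

2b6677363636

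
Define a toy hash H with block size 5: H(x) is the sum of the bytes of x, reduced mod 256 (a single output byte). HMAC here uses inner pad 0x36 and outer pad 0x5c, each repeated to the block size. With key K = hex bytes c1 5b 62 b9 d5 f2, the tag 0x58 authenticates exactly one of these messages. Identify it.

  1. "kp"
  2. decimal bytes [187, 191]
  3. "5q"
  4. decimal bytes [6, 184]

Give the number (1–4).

3

Key hex bytes c1 5b 62 b9 d5 f2 is 6 bytes > B = 5, so hash it first: H(key) = fe, then zero-pad to 5 bytes: K' = fe 00 00 00 00.
K' ⊕ ipad = c8 36 36 36 36; K' ⊕ opad = a2 5c 5c 5c 5c.
m1: inner = H(c8 36 36 36 36 6b 70) = 7b; tag = H(a2 5c 5c 5c 5c 7b) = 8d
m2: inner = H(c8 36 36 36 36 bb bf) = 1a; tag = H(a2 5c 5c 5c 5c 1a) = 2c
m3: inner = H(c8 36 36 36 36 35 71) = 46; tag = H(a2 5c 5c 5c 5c 46) = 58 ← matches
m4: inner = H(c8 36 36 36 36 06 b8) = 5e; tag = H(a2 5c 5c 5c 5c 5e) = 70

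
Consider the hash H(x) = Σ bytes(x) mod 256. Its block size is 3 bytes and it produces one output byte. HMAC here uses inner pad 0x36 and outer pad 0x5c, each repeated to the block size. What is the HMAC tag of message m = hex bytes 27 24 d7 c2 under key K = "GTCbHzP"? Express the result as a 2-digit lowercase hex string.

Key "GTCbHzP" = 47 54 43 62 48 7a 50 is 7 bytes > B = 3, so hash it first: H(key) = 52, then zero-pad to 3 bytes: K' = 52 00 00.
K' ⊕ ipad = 64 36 36.  K' ⊕ opad = 0e 5c 5c.
Inner input = (K'⊕ipad) ∥ m = 64 36 36 ∥ 27 24 d7 c2.
Inner hash: sum = 100+54+54+39+36+215+194 = 692; mod 256 = 180 → b4.
Outer input = (K'⊕opad) ∥ inner = 0e 5c 5c ∥ b4.
Outer hash (tag): sum = 14+92+92+180 = 378; mod 256 = 122 → 7a.

7a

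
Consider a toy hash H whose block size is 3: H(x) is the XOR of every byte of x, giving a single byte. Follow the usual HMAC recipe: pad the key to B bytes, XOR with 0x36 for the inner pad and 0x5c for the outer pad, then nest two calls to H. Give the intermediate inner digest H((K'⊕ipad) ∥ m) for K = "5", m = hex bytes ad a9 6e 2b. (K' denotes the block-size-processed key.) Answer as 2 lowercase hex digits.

Key "5" = 35 is 1 byte ≤ B = 3; zero-pad to 3 bytes: K' = 35 00 00.
K' ⊕ ipad = 03 36 36.
Inner input = 03 36 36 ∥ ad a9 6e 2b.
Inner hash: XOR 03⊕36⊕36⊕ad⊕a9⊕6e⊕2b = 42.

42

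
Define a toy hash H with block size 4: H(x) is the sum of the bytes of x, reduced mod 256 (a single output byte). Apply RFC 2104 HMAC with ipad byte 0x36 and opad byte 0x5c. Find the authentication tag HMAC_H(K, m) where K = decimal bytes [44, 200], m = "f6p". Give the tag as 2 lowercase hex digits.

4c

Key decimal bytes [44, 200] = 2c c8 is 2 bytes ≤ B = 4; zero-pad to 4 bytes: K' = 2c c8 00 00.
K' ⊕ ipad = 1a fe 36 36.  K' ⊕ opad = 70 94 5c 5c.
Inner input = (K'⊕ipad) ∥ m = 1a fe 36 36 ∥ 66 36 70.
Inner hash: sum = 26+254+54+54+102+54+112 = 656; mod 256 = 144 → 90.
Outer input = (K'⊕opad) ∥ inner = 70 94 5c 5c ∥ 90.
Outer hash (tag): sum = 112+148+92+92+144 = 588; mod 256 = 76 → 4c.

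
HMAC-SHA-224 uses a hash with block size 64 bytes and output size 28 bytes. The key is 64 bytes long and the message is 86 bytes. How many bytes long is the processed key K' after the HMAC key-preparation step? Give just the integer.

64

Key is 64 ≤ 64 bytes, zero-padded: |K'| = 64.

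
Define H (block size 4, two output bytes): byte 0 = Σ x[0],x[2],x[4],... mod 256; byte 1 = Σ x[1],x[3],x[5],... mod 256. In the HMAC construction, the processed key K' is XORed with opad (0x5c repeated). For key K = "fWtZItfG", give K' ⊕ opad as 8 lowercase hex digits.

Key "fWtZItfG" = 66 57 74 5a 49 74 66 47 is 8 bytes > B = 4, so hash it first: H(key) = 89 6c, then zero-pad to 4 bytes: K' = 89 6c 00 00.
XOR each byte with 0x5c: 89⊕5c=d5, 6c⊕5c=30, 00⊕5c=5c, 00⊕5c=5c.

d5305c5c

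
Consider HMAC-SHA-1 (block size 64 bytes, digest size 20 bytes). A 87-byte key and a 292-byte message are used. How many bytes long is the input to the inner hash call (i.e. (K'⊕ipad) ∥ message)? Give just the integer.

356

Key is 87 > 64 bytes, so it is hashed to 20 bytes then zero-padded to 64: |K'| = 64.
Inner input = (K'⊕ipad) ∥ m → 64 + 292 = 356 bytes.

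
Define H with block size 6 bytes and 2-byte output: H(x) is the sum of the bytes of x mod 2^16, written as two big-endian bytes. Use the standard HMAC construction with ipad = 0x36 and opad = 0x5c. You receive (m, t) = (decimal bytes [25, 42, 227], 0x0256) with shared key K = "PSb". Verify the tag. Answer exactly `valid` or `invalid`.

Key "PSb" = 50 53 62 is 3 bytes ≤ B = 6; zero-pad to 6 bytes: K' = 50 53 62 00 00 00.
K' ⊕ ipad = 66 65 54 36 36 36; K' ⊕ opad = 0c 0f 3e 5c 5c 5c.
Inner hash: sum = 102+101+84+54+54+54+25+42+227 = 743 → 02 e7.
Outer hash (recomputed tag): sum = 12+15+62+92+92+92+2+231 = 598 → 02 56.
Recomputed tag = 0256; claimed = 0256 → match.

valid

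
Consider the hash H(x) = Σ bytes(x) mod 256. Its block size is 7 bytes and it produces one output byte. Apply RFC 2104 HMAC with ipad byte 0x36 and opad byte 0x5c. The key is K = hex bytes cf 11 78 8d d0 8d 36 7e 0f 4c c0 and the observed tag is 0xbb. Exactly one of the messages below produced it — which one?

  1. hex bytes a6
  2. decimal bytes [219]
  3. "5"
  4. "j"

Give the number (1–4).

2

Key hex bytes cf 11 78 8d d0 8d 36 7e 0f 4c c0 is 11 bytes > B = 7, so hash it first: H(key) = 11, then zero-pad to 7 bytes: K' = 11 00 00 00 00 00 00.
K' ⊕ ipad = 27 36 36 36 36 36 36; K' ⊕ opad = 4d 5c 5c 5c 5c 5c 5c.
m1: inner = H(27 36 36 36 36 36 36 a6) = 11; tag = H(4d 5c 5c 5c 5c 5c 5c 11) = 86
m2: inner = H(27 36 36 36 36 36 36 db) = 46; tag = H(4d 5c 5c 5c 5c 5c 5c 46) = bb ← matches
m3: inner = H(27 36 36 36 36 36 36 35) = a0; tag = H(4d 5c 5c 5c 5c 5c 5c a0) = 15
m4: inner = H(27 36 36 36 36 36 36 6a) = d5; tag = H(4d 5c 5c 5c 5c 5c 5c d5) = 4a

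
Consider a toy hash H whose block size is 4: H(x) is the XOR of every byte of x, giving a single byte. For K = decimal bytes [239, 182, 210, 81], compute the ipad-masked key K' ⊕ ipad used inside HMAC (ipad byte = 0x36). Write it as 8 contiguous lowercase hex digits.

Key decimal bytes [239, 182, 210, 81] = ef b6 d2 51 is exactly B = 4 bytes: K' = ef b6 d2 51.
XOR each byte with 0x36: ef⊕36=d9, b6⊕36=80, d2⊕36=e4, 51⊕36=67.

d980e467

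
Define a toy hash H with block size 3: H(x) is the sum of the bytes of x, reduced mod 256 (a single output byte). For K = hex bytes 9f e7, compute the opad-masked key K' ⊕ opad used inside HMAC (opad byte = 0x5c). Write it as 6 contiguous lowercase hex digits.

c3bb5c

Key hex bytes 9f e7 is 2 bytes ≤ B = 3; zero-pad to 3 bytes: K' = 9f e7 00.
XOR each byte with 0x5c: 9f⊕5c=c3, e7⊕5c=bb, 00⊕5c=5c.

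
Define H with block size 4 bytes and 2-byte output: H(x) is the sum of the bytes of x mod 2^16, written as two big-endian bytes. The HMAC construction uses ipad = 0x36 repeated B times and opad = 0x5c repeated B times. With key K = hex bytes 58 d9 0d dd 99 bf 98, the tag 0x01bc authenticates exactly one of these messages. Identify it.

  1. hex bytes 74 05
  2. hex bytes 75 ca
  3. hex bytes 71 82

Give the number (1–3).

1

Key hex bytes 58 d9 0d dd 99 bf 98 is 7 bytes > B = 4, so hash it first: H(key) = 04 0b, then zero-pad to 4 bytes: K' = 04 0b 00 00.
K' ⊕ ipad = 32 3d 36 36; K' ⊕ opad = 58 57 5c 5c.
m1: inner = H(32 3d 36 36 74 05) = 01 54; tag = H(58 57 5c 5c 01 54) = 01bc ← matches
m2: inner = H(32 3d 36 36 75 ca) = 02 1a; tag = H(58 57 5c 5c 02 1a) = 0183
m3: inner = H(32 3d 36 36 71 82) = 01 ce; tag = H(58 57 5c 5c 01 ce) = 0236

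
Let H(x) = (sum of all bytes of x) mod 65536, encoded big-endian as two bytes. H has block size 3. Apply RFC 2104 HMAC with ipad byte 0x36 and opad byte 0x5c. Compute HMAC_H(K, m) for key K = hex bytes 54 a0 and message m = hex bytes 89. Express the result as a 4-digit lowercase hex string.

0218

Key hex bytes 54 a0 is 2 bytes ≤ B = 3; zero-pad to 3 bytes: K' = 54 a0 00.
K' ⊕ ipad = 62 96 36.  K' ⊕ opad = 08 fc 5c.
Inner input = (K'⊕ipad) ∥ m = 62 96 36 ∥ 89.
Inner hash: sum = 98+150+54+137 = 439 → 01 b7.
Outer input = (K'⊕opad) ∥ inner = 08 fc 5c ∥ 01 b7.
Outer hash (tag): sum = 8+252+92+1+183 = 536 → 02 18.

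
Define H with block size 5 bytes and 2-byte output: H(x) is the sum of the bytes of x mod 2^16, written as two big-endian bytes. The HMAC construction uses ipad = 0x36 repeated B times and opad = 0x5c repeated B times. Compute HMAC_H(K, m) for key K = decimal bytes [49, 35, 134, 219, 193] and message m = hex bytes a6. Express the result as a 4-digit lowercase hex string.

0343

Key decimal bytes [49, 35, 134, 219, 193] = 31 23 86 db c1 is exactly B = 5 bytes: K' = 31 23 86 db c1.
K' ⊕ ipad = 07 15 b0 ed f7.  K' ⊕ opad = 6d 7f da 87 9d.
Inner input = (K'⊕ipad) ∥ m = 07 15 b0 ed f7 ∥ a6.
Inner hash: sum = 7+21+176+237+247+166 = 854 → 03 56.
Outer input = (K'⊕opad) ∥ inner = 6d 7f da 87 9d ∥ 03 56.
Outer hash (tag): sum = 109+127+218+135+157+3+86 = 835 → 03 43.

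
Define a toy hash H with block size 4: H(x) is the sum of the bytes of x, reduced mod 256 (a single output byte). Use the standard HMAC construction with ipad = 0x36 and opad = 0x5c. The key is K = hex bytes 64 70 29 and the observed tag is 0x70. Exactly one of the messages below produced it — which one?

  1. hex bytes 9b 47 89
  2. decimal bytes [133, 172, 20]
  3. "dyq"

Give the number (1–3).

3

Key hex bytes 64 70 29 is 3 bytes ≤ B = 4; zero-pad to 4 bytes: K' = 64 70 29 00.
K' ⊕ ipad = 52 46 1f 36; K' ⊕ opad = 38 2c 75 5c.
m1: inner = H(52 46 1f 36 9b 47 89) = 58; tag = H(38 2c 75 5c 58) = 8d
m2: inner = H(52 46 1f 36 85 ac 14) = 32; tag = H(38 2c 75 5c 32) = 67
m3: inner = H(52 46 1f 36 64 79 71) = 3b; tag = H(38 2c 75 5c 3b) = 70 ← matches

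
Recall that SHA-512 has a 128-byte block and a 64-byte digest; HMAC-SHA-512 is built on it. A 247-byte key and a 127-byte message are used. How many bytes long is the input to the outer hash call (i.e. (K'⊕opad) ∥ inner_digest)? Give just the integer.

Key is 247 > 128 bytes, so it is hashed to 64 bytes then zero-padded to 128: |K'| = 128.
Outer input = (K'⊕opad) ∥ H(inner) → 128 + 64 = 192 bytes.

192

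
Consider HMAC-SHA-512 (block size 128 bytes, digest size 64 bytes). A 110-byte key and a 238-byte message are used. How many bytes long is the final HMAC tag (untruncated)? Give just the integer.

The tag is one SHA-512 digest: 64 bytes.

64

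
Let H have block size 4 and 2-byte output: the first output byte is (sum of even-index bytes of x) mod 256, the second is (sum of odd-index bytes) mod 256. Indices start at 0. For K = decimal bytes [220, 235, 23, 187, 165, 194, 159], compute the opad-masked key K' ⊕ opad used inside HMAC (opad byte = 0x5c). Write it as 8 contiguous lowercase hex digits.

Key decimal bytes [220, 235, 23, 187, 165, 194, 159] = dc eb 17 bb a5 c2 9f is 7 bytes > B = 4, so hash it first: H(key) = 37 68, then zero-pad to 4 bytes: K' = 37 68 00 00.
XOR each byte with 0x5c: 37⊕5c=6b, 68⊕5c=34, 00⊕5c=5c, 00⊕5c=5c.

6b345c5c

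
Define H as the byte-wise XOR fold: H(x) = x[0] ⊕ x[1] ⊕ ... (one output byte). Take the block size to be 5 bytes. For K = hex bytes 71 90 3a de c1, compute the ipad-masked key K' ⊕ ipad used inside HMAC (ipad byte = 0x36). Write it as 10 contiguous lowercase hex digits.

47a60ce8f7

Key hex bytes 71 90 3a de c1 is exactly B = 5 bytes: K' = 71 90 3a de c1.
XOR each byte with 0x36: 71⊕36=47, 90⊕36=a6, 3a⊕36=0c, de⊕36=e8, c1⊕36=f7.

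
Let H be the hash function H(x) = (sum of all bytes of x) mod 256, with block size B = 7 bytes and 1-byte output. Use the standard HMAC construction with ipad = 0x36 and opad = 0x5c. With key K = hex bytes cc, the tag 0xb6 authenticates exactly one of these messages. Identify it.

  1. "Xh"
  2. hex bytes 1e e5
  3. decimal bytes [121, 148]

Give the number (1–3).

1

Key hex bytes cc is 1 byte ≤ B = 7; zero-pad to 7 bytes: K' = cc 00 00 00 00 00 00.
K' ⊕ ipad = fa 36 36 36 36 36 36; K' ⊕ opad = 90 5c 5c 5c 5c 5c 5c.
m1: inner = H(fa 36 36 36 36 36 36 58 68) = fe; tag = H(90 5c 5c 5c 5c 5c 5c fe) = b6 ← matches
m2: inner = H(fa 36 36 36 36 36 36 1e e5) = 41; tag = H(90 5c 5c 5c 5c 5c 5c 41) = f9
m3: inner = H(fa 36 36 36 36 36 36 79 94) = 4b; tag = H(90 5c 5c 5c 5c 5c 5c 4b) = 03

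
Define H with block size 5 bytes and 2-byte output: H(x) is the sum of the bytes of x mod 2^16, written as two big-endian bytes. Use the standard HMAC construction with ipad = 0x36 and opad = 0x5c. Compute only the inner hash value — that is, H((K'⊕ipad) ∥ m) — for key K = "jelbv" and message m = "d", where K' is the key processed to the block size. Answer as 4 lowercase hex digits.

Key "jelbv" = 6a 65 6c 62 76 is exactly B = 5 bytes: K' = 6a 65 6c 62 76.
K' ⊕ ipad = 5c 53 5a 54 40.
Inner input = 5c 53 5a 54 40 ∥ 64.
Inner hash: sum = 92+83+90+84+64+100 = 513 → 02 01.

0201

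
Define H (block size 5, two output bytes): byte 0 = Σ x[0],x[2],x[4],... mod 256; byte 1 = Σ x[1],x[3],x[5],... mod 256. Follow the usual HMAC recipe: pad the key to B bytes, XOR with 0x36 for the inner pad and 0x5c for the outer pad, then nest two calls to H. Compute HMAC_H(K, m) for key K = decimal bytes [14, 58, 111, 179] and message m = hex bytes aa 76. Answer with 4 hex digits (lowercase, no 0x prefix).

Key decimal bytes [14, 58, 111, 179] = 0e 3a 6f b3 is 4 bytes ≤ B = 5; zero-pad to 5 bytes: K' = 0e 3a 6f b3 00.
K' ⊕ ipad = 38 0c 59 85 36.  K' ⊕ opad = 52 66 33 ef 5c.
Inner input = (K'⊕ipad) ∥ m = 38 0c 59 85 36 ∥ aa 76.
Inner hash: even-index sum = 317 mod 256 = 61; odd-index sum = 315 mod 256 = 59 → 3d 3b.
Outer input = (K'⊕opad) ∥ inner = 52 66 33 ef 5c ∥ 3d 3b.
Outer hash (tag): even-index sum = 284 mod 256 = 28; odd-index sum = 402 mod 256 = 146 → 1c 92.

1c92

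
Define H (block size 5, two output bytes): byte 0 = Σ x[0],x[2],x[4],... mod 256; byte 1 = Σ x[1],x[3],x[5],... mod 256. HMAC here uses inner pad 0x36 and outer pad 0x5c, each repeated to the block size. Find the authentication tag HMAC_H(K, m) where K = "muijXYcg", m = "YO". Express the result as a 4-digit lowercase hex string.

bd81

Key "muijXYcg" = 6d 75 69 6a 58 59 63 67 is 8 bytes > B = 5, so hash it first: H(key) = 91 9f, then zero-pad to 5 bytes: K' = 91 9f 00 00 00.
K' ⊕ ipad = a7 a9 36 36 36.  K' ⊕ opad = cd c3 5c 5c 5c.
Inner input = (K'⊕ipad) ∥ m = a7 a9 36 36 36 ∥ 59 4f.
Inner hash: even-index sum = 354 mod 256 = 98; odd-index sum = 312 mod 256 = 56 → 62 38.
Outer input = (K'⊕opad) ∥ inner = cd c3 5c 5c 5c ∥ 62 38.
Outer hash (tag): even-index sum = 445 mod 256 = 189; odd-index sum = 385 mod 256 = 129 → bd 81.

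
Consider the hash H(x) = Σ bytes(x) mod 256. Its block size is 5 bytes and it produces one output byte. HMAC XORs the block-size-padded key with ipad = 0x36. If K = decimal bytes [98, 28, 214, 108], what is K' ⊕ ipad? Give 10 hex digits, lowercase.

542ae05a36

Key decimal bytes [98, 28, 214, 108] = 62 1c d6 6c is 4 bytes ≤ B = 5; zero-pad to 5 bytes: K' = 62 1c d6 6c 00.
XOR each byte with 0x36: 62⊕36=54, 1c⊕36=2a, d6⊕36=e0, 6c⊕36=5a, 00⊕36=36.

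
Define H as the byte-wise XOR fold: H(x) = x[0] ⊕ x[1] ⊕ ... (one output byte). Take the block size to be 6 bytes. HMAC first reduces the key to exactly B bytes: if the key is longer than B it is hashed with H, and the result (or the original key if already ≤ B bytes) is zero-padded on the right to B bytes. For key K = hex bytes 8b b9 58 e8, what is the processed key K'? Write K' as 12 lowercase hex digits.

Key hex bytes 8b b9 58 e8 is 4 bytes ≤ B = 6; zero-pad to 6 bytes: K' = 8b b9 58 e8 00 00.

8bb958e80000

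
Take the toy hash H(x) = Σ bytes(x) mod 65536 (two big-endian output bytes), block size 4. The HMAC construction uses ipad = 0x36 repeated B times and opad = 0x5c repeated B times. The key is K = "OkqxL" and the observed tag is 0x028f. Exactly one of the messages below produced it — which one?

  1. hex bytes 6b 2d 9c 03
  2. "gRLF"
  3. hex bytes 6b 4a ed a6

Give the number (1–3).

3

Key "OkqxL" = 4f 6b 71 78 4c is 5 bytes > B = 4, so hash it first: H(key) = 01 ef, then zero-pad to 4 bytes: K' = 01 ef 00 00.
K' ⊕ ipad = 37 d9 36 36; K' ⊕ opad = 5d b3 5c 5c.
m1: inner = H(37 d9 36 36 6b 2d 9c 03) = 02 b3; tag = H(5d b3 5c 5c 02 b3) = 027d
m2: inner = H(37 d9 36 36 67 52 4c 46) = 02 c7; tag = H(5d b3 5c 5c 02 c7) = 0291
m3: inner = H(37 d9 36 36 6b 4a ed a6) = 03 c4; tag = H(5d b3 5c 5c 03 c4) = 028f ← matches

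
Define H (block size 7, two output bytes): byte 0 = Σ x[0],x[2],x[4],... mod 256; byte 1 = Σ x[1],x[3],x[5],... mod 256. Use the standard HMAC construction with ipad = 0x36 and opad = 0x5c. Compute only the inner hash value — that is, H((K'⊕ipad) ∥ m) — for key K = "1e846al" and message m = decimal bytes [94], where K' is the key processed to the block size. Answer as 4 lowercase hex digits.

6f0a

Key "1e846al" = 31 65 38 34 36 61 6c is exactly B = 7 bytes: K' = 31 65 38 34 36 61 6c.
K' ⊕ ipad = 07 53 0e 02 00 57 5a.
Inner input = 07 53 0e 02 00 57 5a ∥ 5e.
Inner hash: even-index sum = 111 mod 256 = 111; odd-index sum = 266 mod 256 = 10 → 6f 0a.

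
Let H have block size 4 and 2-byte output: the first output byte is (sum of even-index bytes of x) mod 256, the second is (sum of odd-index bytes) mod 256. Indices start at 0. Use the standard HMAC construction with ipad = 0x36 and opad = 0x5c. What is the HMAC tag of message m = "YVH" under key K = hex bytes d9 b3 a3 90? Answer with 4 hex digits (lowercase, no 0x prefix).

a93c

Key hex bytes d9 b3 a3 90 is exactly B = 4 bytes: K' = d9 b3 a3 90.
K' ⊕ ipad = ef 85 95 a6.  K' ⊕ opad = 85 ef ff cc.
Inner input = (K'⊕ipad) ∥ m = ef 85 95 a6 ∥ 59 56 48.
Inner hash: even-index sum = 549 mod 256 = 37; odd-index sum = 385 mod 256 = 129 → 25 81.
Outer input = (K'⊕opad) ∥ inner = 85 ef ff cc ∥ 25 81.
Outer hash (tag): even-index sum = 425 mod 256 = 169; odd-index sum = 572 mod 256 = 60 → a9 3c.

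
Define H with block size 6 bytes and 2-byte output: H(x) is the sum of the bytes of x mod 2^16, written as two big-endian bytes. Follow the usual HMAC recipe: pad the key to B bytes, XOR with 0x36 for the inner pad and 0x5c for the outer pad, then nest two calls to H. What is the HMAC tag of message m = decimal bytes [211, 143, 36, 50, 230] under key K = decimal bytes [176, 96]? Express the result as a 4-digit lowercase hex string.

02ee

Key decimal bytes [176, 96] = b0 60 is 2 bytes ≤ B = 6; zero-pad to 6 bytes: K' = b0 60 00 00 00 00.
K' ⊕ ipad = 86 56 36 36 36 36.  K' ⊕ opad = ec 3c 5c 5c 5c 5c.
Inner input = (K'⊕ipad) ∥ m = 86 56 36 36 36 36 ∥ d3 8f 24 32 e6.
Inner hash: sum = 134+86+54+54+54+54+211+143+36+50+230 = 1106 → 04 52.
Outer input = (K'⊕opad) ∥ inner = ec 3c 5c 5c 5c 5c ∥ 04 52.
Outer hash (tag): sum = 236+60+92+92+92+92+4+82 = 750 → 02 ee.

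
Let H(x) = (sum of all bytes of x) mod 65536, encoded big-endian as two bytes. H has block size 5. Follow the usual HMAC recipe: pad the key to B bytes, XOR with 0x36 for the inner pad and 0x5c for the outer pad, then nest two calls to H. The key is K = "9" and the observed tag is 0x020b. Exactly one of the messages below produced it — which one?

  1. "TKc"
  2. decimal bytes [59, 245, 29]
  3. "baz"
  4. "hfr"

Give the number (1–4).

2

Key "9" = 39 is 1 byte ≤ B = 5; zero-pad to 5 bytes: K' = 39 00 00 00 00.
K' ⊕ ipad = 0f 36 36 36 36; K' ⊕ opad = 65 5c 5c 5c 5c.
m1: inner = H(0f 36 36 36 36 54 4b 63) = 01 e9; tag = H(65 5c 5c 5c 5c 01 e9) = 02bf
m2: inner = H(0f 36 36 36 36 3b f5 1d) = 02 34; tag = H(65 5c 5c 5c 5c 02 34) = 020b ← matches
m3: inner = H(0f 36 36 36 36 62 61 7a) = 02 24; tag = H(65 5c 5c 5c 5c 02 24) = 01fb
m4: inner = H(0f 36 36 36 36 68 66 72) = 02 27; tag = H(65 5c 5c 5c 5c 02 27) = 01fe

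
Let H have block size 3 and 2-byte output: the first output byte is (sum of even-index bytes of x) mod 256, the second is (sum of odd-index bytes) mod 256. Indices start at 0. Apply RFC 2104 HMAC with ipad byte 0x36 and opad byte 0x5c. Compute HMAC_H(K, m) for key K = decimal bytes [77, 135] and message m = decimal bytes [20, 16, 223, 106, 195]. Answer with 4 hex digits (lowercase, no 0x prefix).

Key decimal bytes [77, 135] = 4d 87 is 2 bytes ≤ B = 3; zero-pad to 3 bytes: K' = 4d 87 00.
K' ⊕ ipad = 7b b1 36.  K' ⊕ opad = 11 db 5c.
Inner input = (K'⊕ipad) ∥ m = 7b b1 36 ∥ 14 10 df 6a c3.
Inner hash: even-index sum = 299 mod 256 = 43; odd-index sum = 615 mod 256 = 103 → 2b 67.
Outer input = (K'⊕opad) ∥ inner = 11 db 5c ∥ 2b 67.
Outer hash (tag): even-index sum = 212 mod 256 = 212; odd-index sum = 262 mod 256 = 6 → d4 06.

d406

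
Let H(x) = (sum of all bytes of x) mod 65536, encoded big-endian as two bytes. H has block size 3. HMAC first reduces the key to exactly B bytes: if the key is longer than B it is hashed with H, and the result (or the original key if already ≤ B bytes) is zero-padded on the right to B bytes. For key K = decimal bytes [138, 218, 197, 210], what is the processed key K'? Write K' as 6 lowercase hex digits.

|K| = 4 > B = 3, so first hash the key.
H(K): sum = 138+218+197+210 = 763 → 02 fb.
Zero-pad H(K) = 02 fb to 3 bytes: K' = 02 fb 00.

02fb00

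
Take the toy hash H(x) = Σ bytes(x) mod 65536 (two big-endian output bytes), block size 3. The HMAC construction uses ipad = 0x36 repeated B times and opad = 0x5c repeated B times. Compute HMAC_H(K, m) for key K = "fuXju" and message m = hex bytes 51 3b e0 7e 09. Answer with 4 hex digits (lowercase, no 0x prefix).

Key "fuXju" = 66 75 58 6a 75 is 5 bytes > B = 3, so hash it first: H(key) = 02 12, then zero-pad to 3 bytes: K' = 02 12 00.
K' ⊕ ipad = 34 24 36.  K' ⊕ opad = 5e 4e 5c.
Inner input = (K'⊕ipad) ∥ m = 34 24 36 ∥ 51 3b e0 7e 09.
Inner hash: sum = 52+36+54+81+59+224+126+9 = 641 → 02 81.
Outer input = (K'⊕opad) ∥ inner = 5e 4e 5c ∥ 02 81.
Outer hash (tag): sum = 94+78+92+2+129 = 395 → 01 8b.

018b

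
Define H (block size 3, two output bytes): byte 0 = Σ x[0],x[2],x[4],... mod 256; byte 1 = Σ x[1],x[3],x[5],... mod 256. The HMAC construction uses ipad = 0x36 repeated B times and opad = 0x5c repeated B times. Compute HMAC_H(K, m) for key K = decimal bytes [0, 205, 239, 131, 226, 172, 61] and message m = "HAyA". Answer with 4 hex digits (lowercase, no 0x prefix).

3990

Key decimal bytes [0, 205, 239, 131, 226, 172, 61] = 00 cd ef 83 e2 ac 3d is 7 bytes > B = 3, so hash it first: H(key) = 0e fc, then zero-pad to 3 bytes: K' = 0e fc 00.
K' ⊕ ipad = 38 ca 36.  K' ⊕ opad = 52 a0 5c.
Inner input = (K'⊕ipad) ∥ m = 38 ca 36 ∥ 48 41 79 41.
Inner hash: even-index sum = 240 mod 256 = 240; odd-index sum = 395 mod 256 = 139 → f0 8b.
Outer input = (K'⊕opad) ∥ inner = 52 a0 5c ∥ f0 8b.
Outer hash (tag): even-index sum = 313 mod 256 = 57; odd-index sum = 400 mod 256 = 144 → 39 90.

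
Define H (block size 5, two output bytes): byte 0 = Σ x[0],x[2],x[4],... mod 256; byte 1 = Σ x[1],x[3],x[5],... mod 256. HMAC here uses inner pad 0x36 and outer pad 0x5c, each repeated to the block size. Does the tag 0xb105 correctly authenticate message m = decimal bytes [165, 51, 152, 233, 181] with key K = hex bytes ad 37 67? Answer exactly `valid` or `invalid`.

valid

Key hex bytes ad 37 67 is 3 bytes ≤ B = 5; zero-pad to 5 bytes: K' = ad 37 67 00 00.
K' ⊕ ipad = 9b 01 51 36 36; K' ⊕ opad = f1 6b 3b 5c 5c.
Inner hash: even-index sum = 574 mod 256 = 62; odd-index sum = 553 mod 256 = 41 → 3e 29.
Outer hash (recomputed tag): even-index sum = 433 mod 256 = 177; odd-index sum = 261 mod 256 = 5 → b1 05.
Recomputed tag = b105; claimed = b105 → match.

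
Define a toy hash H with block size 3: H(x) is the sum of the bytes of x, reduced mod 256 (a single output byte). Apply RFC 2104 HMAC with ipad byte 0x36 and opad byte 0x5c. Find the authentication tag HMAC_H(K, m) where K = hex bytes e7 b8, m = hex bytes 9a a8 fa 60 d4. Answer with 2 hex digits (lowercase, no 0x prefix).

00

Key hex bytes e7 b8 is 2 bytes ≤ B = 3; zero-pad to 3 bytes: K' = e7 b8 00.
K' ⊕ ipad = d1 8e 36.  K' ⊕ opad = bb e4 5c.
Inner input = (K'⊕ipad) ∥ m = d1 8e 36 ∥ 9a a8 fa 60 d4.
Inner hash: sum = 209+142+54+154+168+250+96+212 = 1285; mod 256 = 5 → 05.
Outer input = (K'⊕opad) ∥ inner = bb e4 5c ∥ 05.
Outer hash (tag): sum = 187+228+92+5 = 512; mod 256 = 0 → 00.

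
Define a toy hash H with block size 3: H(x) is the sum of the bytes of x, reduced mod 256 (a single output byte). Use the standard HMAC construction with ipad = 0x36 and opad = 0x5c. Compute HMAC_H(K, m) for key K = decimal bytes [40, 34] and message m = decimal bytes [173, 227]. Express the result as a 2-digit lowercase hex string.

46

Key decimal bytes [40, 34] = 28 22 is 2 bytes ≤ B = 3; zero-pad to 3 bytes: K' = 28 22 00.
K' ⊕ ipad = 1e 14 36.  K' ⊕ opad = 74 7e 5c.
Inner input = (K'⊕ipad) ∥ m = 1e 14 36 ∥ ad e3.
Inner hash: sum = 30+20+54+173+227 = 504; mod 256 = 248 → f8.
Outer input = (K'⊕opad) ∥ inner = 74 7e 5c ∥ f8.
Outer hash (tag): sum = 116+126+92+248 = 582; mod 256 = 70 → 46.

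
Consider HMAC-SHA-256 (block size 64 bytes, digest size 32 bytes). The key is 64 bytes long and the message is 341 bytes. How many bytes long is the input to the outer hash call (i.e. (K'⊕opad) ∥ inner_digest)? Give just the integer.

Key is 64 ≤ 64 bytes, zero-padded: |K'| = 64.
Outer input = (K'⊕opad) ∥ H(inner) → 64 + 32 = 96 bytes.

96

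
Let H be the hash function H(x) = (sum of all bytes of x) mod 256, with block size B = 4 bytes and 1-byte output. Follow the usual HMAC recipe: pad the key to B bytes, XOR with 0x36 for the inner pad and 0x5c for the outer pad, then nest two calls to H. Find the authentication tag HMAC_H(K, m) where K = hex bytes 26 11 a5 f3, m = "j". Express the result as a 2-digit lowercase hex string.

Key hex bytes 26 11 a5 f3 is exactly B = 4 bytes: K' = 26 11 a5 f3.
K' ⊕ ipad = 10 27 93 c5.  K' ⊕ opad = 7a 4d f9 af.
Inner input = (K'⊕ipad) ∥ m = 10 27 93 c5 ∥ 6a.
Inner hash: sum = 16+39+147+197+106 = 505; mod 256 = 249 → f9.
Outer input = (K'⊕opad) ∥ inner = 7a 4d f9 af ∥ f9.
Outer hash (tag): sum = 122+77+249+175+249 = 872; mod 256 = 104 → 68.

68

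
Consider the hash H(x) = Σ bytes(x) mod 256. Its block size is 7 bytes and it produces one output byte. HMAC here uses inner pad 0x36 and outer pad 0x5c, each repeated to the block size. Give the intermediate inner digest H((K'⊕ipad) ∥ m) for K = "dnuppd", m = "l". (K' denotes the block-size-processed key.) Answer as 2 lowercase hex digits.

6d

Key "dnuppd" = 64 6e 75 70 70 64 is 6 bytes ≤ B = 7; zero-pad to 7 bytes: K' = 64 6e 75 70 70 64 00.
K' ⊕ ipad = 52 58 43 46 46 52 36.
Inner input = 52 58 43 46 46 52 36 ∥ 6c.
Inner hash: sum = 82+88+67+70+70+82+54+108 = 621; mod 256 = 109 → 6d.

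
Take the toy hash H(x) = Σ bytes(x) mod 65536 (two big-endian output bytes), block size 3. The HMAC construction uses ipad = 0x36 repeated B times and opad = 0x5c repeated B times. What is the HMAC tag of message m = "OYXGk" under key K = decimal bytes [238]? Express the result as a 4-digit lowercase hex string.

0262

Key decimal bytes [238] = ee is 1 byte ≤ B = 3; zero-pad to 3 bytes: K' = ee 00 00.
K' ⊕ ipad = d8 36 36.  K' ⊕ opad = b2 5c 5c.
Inner input = (K'⊕ipad) ∥ m = d8 36 36 ∥ 4f 59 58 47 6b.
Inner hash: sum = 216+54+54+79+89+88+71+107 = 758 → 02 f6.
Outer input = (K'⊕opad) ∥ inner = b2 5c 5c ∥ 02 f6.
Outer hash (tag): sum = 178+92+92+2+246 = 610 → 02 62.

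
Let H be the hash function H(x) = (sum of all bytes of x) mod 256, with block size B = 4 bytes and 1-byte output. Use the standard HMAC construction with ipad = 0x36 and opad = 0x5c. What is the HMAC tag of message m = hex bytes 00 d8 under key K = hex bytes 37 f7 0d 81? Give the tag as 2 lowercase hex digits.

Key hex bytes 37 f7 0d 81 is exactly B = 4 bytes: K' = 37 f7 0d 81.
K' ⊕ ipad = 01 c1 3b b7.  K' ⊕ opad = 6b ab 51 dd.
Inner input = (K'⊕ipad) ∥ m = 01 c1 3b b7 ∥ 00 d8.
Inner hash: sum = 1+193+59+183+0+216 = 652; mod 256 = 140 → 8c.
Outer input = (K'⊕opad) ∥ inner = 6b ab 51 dd ∥ 8c.
Outer hash (tag): sum = 107+171+81+221+140 = 720; mod 256 = 208 → d0.

d0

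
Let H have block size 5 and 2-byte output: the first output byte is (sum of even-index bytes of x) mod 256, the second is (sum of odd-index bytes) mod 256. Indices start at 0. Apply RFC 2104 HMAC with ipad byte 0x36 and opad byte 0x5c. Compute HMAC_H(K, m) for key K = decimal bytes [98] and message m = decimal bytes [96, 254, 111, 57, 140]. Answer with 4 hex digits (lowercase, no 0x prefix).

Key decimal bytes [98] = 62 is 1 byte ≤ B = 5; zero-pad to 5 bytes: K' = 62 00 00 00 00.
K' ⊕ ipad = 54 36 36 36 36.  K' ⊕ opad = 3e 5c 5c 5c 5c.
Inner input = (K'⊕ipad) ∥ m = 54 36 36 36 36 ∥ 60 fe 6f 39 8c.
Inner hash: even-index sum = 503 mod 256 = 247; odd-index sum = 455 mod 256 = 199 → f7 c7.
Outer input = (K'⊕opad) ∥ inner = 3e 5c 5c 5c 5c ∥ f7 c7.
Outer hash (tag): even-index sum = 445 mod 256 = 189; odd-index sum = 431 mod 256 = 175 → bd af.

bdaf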